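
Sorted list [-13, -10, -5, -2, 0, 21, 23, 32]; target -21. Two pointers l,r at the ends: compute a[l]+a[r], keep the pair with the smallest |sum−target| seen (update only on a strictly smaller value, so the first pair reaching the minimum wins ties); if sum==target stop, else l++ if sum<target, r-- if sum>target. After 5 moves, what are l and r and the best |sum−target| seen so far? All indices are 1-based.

l=1, r=3, best |Δ|=6

l=1 r=8: -13+32=19 d=40 *, r--
l=1 r=7: -13+23=10 d=31 *, r--
l=1 r=6: -13+21=8 d=29 *, r--
l=1 r=5: -13+0=-13 d=8 *, r--
l=1 r=4: -13+-2=-15 d=6 *, r--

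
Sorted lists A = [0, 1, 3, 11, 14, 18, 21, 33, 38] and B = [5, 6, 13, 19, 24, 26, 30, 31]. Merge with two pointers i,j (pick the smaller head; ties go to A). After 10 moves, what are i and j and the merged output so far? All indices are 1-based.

i=1 j=1: A[i]=0<=B[j]=5 take 0, i++
i=2 j=1: A[i]=1<=B[j]=5 take 1, i++
i=3 j=1: A[i]=3<=B[j]=5 take 3, i++
i=4 j=1: A[i]=11>B[j]=5 take 5, j++
i=4 j=2: A[i]=11>B[j]=6 take 6, j++
i=4 j=3: A[i]=11<=B[j]=13 take 11, i++
i=5 j=3: A[i]=14>B[j]=13 take 13, j++
i=5 j=4: A[i]=14<=B[j]=19 take 14, i++
i=6 j=4: A[i]=18<=B[j]=19 take 18, i++
i=7 j=4: A[i]=21>B[j]=19 take 19, j++

i=7, j=5, merged so far=[0, 1, 3, 5, 6, 11, 13, 14, 18, 19]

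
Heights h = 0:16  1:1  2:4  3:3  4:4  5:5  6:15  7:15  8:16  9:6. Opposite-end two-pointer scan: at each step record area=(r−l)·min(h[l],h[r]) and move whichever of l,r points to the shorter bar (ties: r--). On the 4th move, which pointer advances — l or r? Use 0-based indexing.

r

[0,9] min(16,6)*9=54 best=54 * → r--
[0,8] min(16,16)*8=128 best=128 * → r--
[0,7] min(16,15)*7=105 best=128 → r--
[0,6] min(16,15)*6=90 best=128 → r--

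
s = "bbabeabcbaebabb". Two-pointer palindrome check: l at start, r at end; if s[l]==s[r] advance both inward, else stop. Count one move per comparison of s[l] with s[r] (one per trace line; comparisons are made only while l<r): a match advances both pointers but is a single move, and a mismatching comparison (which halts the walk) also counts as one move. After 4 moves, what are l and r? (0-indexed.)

l=0 r=14: 'b'=='b', l++,r--
l=1 r=13: 'b'=='b', l++,r--
l=2 r=12: 'a'=='a', l++,r--
l=3 r=11: 'b'=='b', l++,r--

l=4, r=10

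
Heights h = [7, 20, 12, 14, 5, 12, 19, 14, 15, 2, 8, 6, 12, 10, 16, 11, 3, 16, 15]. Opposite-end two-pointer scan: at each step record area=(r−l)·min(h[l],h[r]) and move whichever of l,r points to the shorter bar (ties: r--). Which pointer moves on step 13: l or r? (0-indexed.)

l=0 r=18: min(7,15)*18=126 best=126 *, l++
l=1 r=18: min(20,15)*17=255 best=255 *, r--
l=1 r=17: min(20,16)*16=256 best=256 *, r--
l=1 r=16: min(20,3)*15=45 best=256, r--
l=1 r=15: min(20,11)*14=154 best=256, r--
l=1 r=14: min(20,16)*13=208 best=256, r--
l=1 r=13: min(20,10)*12=120 best=256, r--
l=1 r=12: min(20,12)*11=132 best=256, r--
l=1 r=11: min(20,6)*10=60 best=256, r--
l=1 r=10: min(20,8)*9=72 best=256, r--
l=1 r=9: min(20,2)*8=16 best=256, r--
l=1 r=8: min(20,15)*7=105 best=256, r--
l=1 r=7: min(20,14)*6=84 best=256, r--

r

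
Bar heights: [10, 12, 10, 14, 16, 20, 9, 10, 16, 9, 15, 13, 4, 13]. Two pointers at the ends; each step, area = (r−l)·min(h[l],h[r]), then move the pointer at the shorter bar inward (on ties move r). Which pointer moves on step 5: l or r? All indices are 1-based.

l=1 r=14: min(10,13)*13=130 best=130 *, l++
l=2 r=14: min(12,13)*12=144 best=144 *, l++
l=3 r=14: min(10,13)*11=110 best=144, l++
l=4 r=14: min(14,13)*10=130 best=144, r--
l=4 r=13: min(14,4)*9=36 best=144, r--

r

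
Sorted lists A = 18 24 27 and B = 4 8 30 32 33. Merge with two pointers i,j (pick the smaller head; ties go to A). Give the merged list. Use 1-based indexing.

[i=1,j=1] A[i]=18>B[j]=4 take 4 → j++
[i=1,j=2] A[i]=18>B[j]=8 take 8 → j++
[i=1,j=3] A[i]=18<=B[j]=30 take 18 → i++
[i=2,j=3] A[i]=24<=B[j]=30 take 24 → i++
[i=3,j=3] A[i]=27<=B[j]=30 take 27 → i++
[i=4,j=3] A done, take B[j]=30 → j++
[i=4,j=4] A done, take B[j]=32 → j++
[i=4,j=5] A done, take B[j]=33 → j++

[4, 8, 18, 24, 27, 30, 32, 33]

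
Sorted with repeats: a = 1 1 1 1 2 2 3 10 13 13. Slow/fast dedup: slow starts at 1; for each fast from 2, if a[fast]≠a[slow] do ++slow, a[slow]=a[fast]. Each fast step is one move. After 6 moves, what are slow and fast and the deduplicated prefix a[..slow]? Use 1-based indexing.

slow=3, fast=8, prefix=[1, 2, 3]

slow=1 fast=2: a[fast]=1=a[slow] dup, fast++
slow=1 fast=3: a[fast]=1=a[slow] dup, fast++
slow=1 fast=4: a[fast]=1=a[slow] dup, fast++
slow=1 fast=5: a[fast]=2≠a[slow]=1 write a[2]=2, slow++,fast++
slow=2 fast=6: a[fast]=2=a[slow] dup, fast++
slow=2 fast=7: a[fast]=3≠a[slow]=2 write a[3]=3, slow++,fast++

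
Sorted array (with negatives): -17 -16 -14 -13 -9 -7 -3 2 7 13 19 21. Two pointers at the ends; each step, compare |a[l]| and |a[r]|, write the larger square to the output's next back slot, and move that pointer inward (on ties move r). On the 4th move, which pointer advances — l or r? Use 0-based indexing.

l

l=0 r=11: |-17|<=|21| out[11]=441, r--
l=0 r=10: |-17|<=|19| out[10]=361, r--
l=0 r=9: |-17|>|13| out[9]=289, l++
l=1 r=9: |-16|>|13| out[8]=256, l++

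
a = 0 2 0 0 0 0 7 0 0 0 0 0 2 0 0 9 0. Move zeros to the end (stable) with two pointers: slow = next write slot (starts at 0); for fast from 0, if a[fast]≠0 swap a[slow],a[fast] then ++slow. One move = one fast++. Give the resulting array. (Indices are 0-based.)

(s=0,f=0) a[fast]=0 → fast++
(s=0,f=1) a[fast]=2≠0 swap→a[0]=2 → slow++,fast++
(s=1,f=2) a[fast]=0 → fast++
(s=1,f=3) a[fast]=0 → fast++
(s=1,f=4) a[fast]=0 → fast++
(s=1,f=5) a[fast]=0 → fast++
(s=1,f=6) a[fast]=7≠0 swap→a[1]=7 → slow++,fast++
(s=2,f=7) a[fast]=0 → fast++
(s=2,f=8) a[fast]=0 → fast++
(s=2,f=9) a[fast]=0 → fast++
(s=2,f=10) a[fast]=0 → fast++
(s=2,f=11) a[fast]=0 → fast++
(s=2,f=12) a[fast]=2≠0 swap→a[2]=2 → slow++,fast++
(s=3,f=13) a[fast]=0 → fast++
(s=3,f=14) a[fast]=0 → fast++
(s=3,f=15) a[fast]=9≠0 swap→a[3]=9 → slow++,fast++
(s=4,f=16) a[fast]=0 → fast++

[2, 7, 2, 9, 0, 0, 0, 0, 0, 0, 0, 0, 0, 0, 0, 0, 0]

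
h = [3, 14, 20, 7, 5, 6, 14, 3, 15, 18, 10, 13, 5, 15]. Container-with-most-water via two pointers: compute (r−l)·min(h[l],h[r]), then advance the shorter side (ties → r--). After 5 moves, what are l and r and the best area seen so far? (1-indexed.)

l=3, r=11, best area=168

l=1 r=14: min(3,15)*13=39 best=39 *, l++
l=2 r=14: min(14,15)*12=168 best=168 *, l++
l=3 r=14: min(20,15)*11=165 best=168, r--
l=3 r=13: min(20,5)*10=50 best=168, r--
l=3 r=12: min(20,13)*9=117 best=168, r--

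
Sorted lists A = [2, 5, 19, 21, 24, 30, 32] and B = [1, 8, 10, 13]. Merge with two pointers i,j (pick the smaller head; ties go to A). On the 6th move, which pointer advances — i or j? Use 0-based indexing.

i=0 j=0: A[i]=2>B[j]=1 take 1, j++
i=0 j=1: A[i]=2<=B[j]=8 take 2, i++
i=1 j=1: A[i]=5<=B[j]=8 take 5, i++
i=2 j=1: A[i]=19>B[j]=8 take 8, j++
i=2 j=2: A[i]=19>B[j]=10 take 10, j++
i=2 j=3: A[i]=19>B[j]=13 take 13, j++

j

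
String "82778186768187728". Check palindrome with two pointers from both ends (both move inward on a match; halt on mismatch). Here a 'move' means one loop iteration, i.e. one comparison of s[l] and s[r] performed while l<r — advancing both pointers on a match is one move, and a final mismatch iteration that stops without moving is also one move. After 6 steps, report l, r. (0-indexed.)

l=6, r=10

l=0 r=16: '8'=='8', l++,r--
l=1 r=15: '2'=='2', l++,r--
l=2 r=14: '7'=='7', l++,r--
l=3 r=13: '7'=='7', l++,r--
l=4 r=12: '8'=='8', l++,r--
l=5 r=11: '1'=='1', l++,r--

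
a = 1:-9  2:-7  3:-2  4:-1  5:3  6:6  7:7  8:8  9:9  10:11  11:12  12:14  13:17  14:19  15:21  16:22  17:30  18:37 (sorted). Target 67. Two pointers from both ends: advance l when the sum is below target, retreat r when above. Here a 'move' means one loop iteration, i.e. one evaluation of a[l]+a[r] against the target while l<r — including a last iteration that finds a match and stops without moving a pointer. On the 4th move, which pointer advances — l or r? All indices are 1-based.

l

l=1 r=18: -9+37=28 <67, l++
l=2 r=18: -7+37=30 <67, l++
l=3 r=18: -2+37=35 <67, l++
l=4 r=18: -1+37=36 <67, l++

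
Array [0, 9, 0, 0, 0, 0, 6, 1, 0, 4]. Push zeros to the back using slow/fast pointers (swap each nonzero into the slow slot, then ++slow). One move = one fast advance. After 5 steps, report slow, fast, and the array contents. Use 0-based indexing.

slow=1, fast=5, a=[9, 0, 0, 0, 0, 0, 6, 1, 0, 4]

slow=0 fast=0: a[fast]=0, fast++
slow=0 fast=1: a[fast]=9≠0 swap→a[0]=9, slow++,fast++
slow=1 fast=2: a[fast]=0, fast++
slow=1 fast=3: a[fast]=0, fast++
slow=1 fast=4: a[fast]=0, fast++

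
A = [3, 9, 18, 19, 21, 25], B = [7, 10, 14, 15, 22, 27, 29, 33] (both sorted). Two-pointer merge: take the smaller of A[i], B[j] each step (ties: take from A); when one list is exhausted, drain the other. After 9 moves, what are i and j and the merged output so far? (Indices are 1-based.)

[i=1,j=1] A[i]=3<=B[j]=7 take 3 → i++
[i=2,j=1] A[i]=9>B[j]=7 take 7 → j++
[i=2,j=2] A[i]=9<=B[j]=10 take 9 → i++
[i=3,j=2] A[i]=18>B[j]=10 take 10 → j++
[i=3,j=3] A[i]=18>B[j]=14 take 14 → j++
[i=3,j=4] A[i]=18>B[j]=15 take 15 → j++
[i=3,j=5] A[i]=18<=B[j]=22 take 18 → i++
[i=4,j=5] A[i]=19<=B[j]=22 take 19 → i++
[i=5,j=5] A[i]=21<=B[j]=22 take 21 → i++

i=6, j=5, merged so far=[3, 7, 9, 10, 14, 15, 18, 19, 21]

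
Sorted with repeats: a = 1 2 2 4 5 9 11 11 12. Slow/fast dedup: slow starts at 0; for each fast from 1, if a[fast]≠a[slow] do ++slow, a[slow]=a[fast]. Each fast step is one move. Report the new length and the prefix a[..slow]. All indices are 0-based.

length 7; prefix = [1, 2, 4, 5, 9, 11, 12]

slow=0 fast=1: a[fast]=2≠a[slow]=1 write a[1]=2, slow++,fast++
slow=1 fast=2: a[fast]=2=a[slow] dup, fast++
slow=1 fast=3: a[fast]=4≠a[slow]=2 write a[2]=4, slow++,fast++
slow=2 fast=4: a[fast]=5≠a[slow]=4 write a[3]=5, slow++,fast++
slow=3 fast=5: a[fast]=9≠a[slow]=5 write a[4]=9, slow++,fast++
slow=4 fast=6: a[fast]=11≠a[slow]=9 write a[5]=11, slow++,fast++
slow=5 fast=7: a[fast]=11=a[slow] dup, fast++
slow=5 fast=8: a[fast]=12≠a[slow]=11 write a[6]=12, slow++,fast++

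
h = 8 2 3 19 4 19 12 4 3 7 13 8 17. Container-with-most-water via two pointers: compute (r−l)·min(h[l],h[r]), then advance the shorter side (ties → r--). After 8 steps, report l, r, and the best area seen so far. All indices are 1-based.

l=1 r=13: min(8,17)*12=96 best=96 *, l++
l=2 r=13: min(2,17)*11=22 best=96, l++
l=3 r=13: min(3,17)*10=30 best=96, l++
l=4 r=13: min(19,17)*9=153 best=153 *, r--
l=4 r=12: min(19,8)*8=64 best=153, r--
l=4 r=11: min(19,13)*7=91 best=153, r--
l=4 r=10: min(19,7)*6=42 best=153, r--
l=4 r=9: min(19,3)*5=15 best=153, r--

l=4, r=8, best area=153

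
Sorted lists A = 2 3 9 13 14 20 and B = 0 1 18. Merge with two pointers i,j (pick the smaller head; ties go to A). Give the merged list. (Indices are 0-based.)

i=0 j=0: A[i]=2>B[j]=0 take 0, j++
i=0 j=1: A[i]=2>B[j]=1 take 1, j++
i=0 j=2: A[i]=2<=B[j]=18 take 2, i++
i=1 j=2: A[i]=3<=B[j]=18 take 3, i++
i=2 j=2: A[i]=9<=B[j]=18 take 9, i++
i=3 j=2: A[i]=13<=B[j]=18 take 13, i++
i=4 j=2: A[i]=14<=B[j]=18 take 14, i++
i=5 j=2: A[i]=20>B[j]=18 take 18, j++
i=5 j=3: B done, take A[i]=20, i++

[0, 1, 2, 3, 9, 13, 14, 18, 20]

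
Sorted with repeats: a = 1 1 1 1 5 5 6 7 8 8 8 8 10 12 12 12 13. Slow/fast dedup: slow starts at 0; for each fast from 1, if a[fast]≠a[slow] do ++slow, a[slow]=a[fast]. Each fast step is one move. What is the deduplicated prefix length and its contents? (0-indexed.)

(s=0,f=1) a[fast]=1=a[slow] dup → fast++
(s=0,f=2) a[fast]=1=a[slow] dup → fast++
(s=0,f=3) a[fast]=1=a[slow] dup → fast++
(s=0,f=4) a[fast]=5≠a[slow]=1 write a[1]=5 → slow++,fast++
(s=1,f=5) a[fast]=5=a[slow] dup → fast++
(s=1,f=6) a[fast]=6≠a[slow]=5 write a[2]=6 → slow++,fast++
(s=2,f=7) a[fast]=7≠a[slow]=6 write a[3]=7 → slow++,fast++
(s=3,f=8) a[fast]=8≠a[slow]=7 write a[4]=8 → slow++,fast++
(s=4,f=9) a[fast]=8=a[slow] dup → fast++
(s=4,f=10) a[fast]=8=a[slow] dup → fast++
(s=4,f=11) a[fast]=8=a[slow] dup → fast++
(s=4,f=12) a[fast]=10≠a[slow]=8 write a[5]=10 → slow++,fast++
(s=5,f=13) a[fast]=12≠a[slow]=10 write a[6]=12 → slow++,fast++
(s=6,f=14) a[fast]=12=a[slow] dup → fast++
(s=6,f=15) a[fast]=12=a[slow] dup → fast++
(s=6,f=16) a[fast]=13≠a[slow]=12 write a[7]=13 → slow++,fast++

length 8; prefix = [1, 5, 6, 7, 8, 10, 12, 13]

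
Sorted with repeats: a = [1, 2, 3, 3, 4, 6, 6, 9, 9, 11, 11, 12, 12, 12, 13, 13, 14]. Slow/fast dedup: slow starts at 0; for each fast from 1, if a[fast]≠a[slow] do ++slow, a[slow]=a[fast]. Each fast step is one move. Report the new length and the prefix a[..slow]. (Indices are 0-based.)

(s=0,f=1) a[fast]=2≠a[slow]=1 write a[1]=2 → slow++,fast++
(s=1,f=2) a[fast]=3≠a[slow]=2 write a[2]=3 → slow++,fast++
(s=2,f=3) a[fast]=3=a[slow] dup → fast++
(s=2,f=4) a[fast]=4≠a[slow]=3 write a[3]=4 → slow++,fast++
(s=3,f=5) a[fast]=6≠a[slow]=4 write a[4]=6 → slow++,fast++
(s=4,f=6) a[fast]=6=a[slow] dup → fast++
(s=4,f=7) a[fast]=9≠a[slow]=6 write a[5]=9 → slow++,fast++
(s=5,f=8) a[fast]=9=a[slow] dup → fast++
(s=5,f=9) a[fast]=11≠a[slow]=9 write a[6]=11 → slow++,fast++
(s=6,f=10) a[fast]=11=a[slow] dup → fast++
(s=6,f=11) a[fast]=12≠a[slow]=11 write a[7]=12 → slow++,fast++
(s=7,f=12) a[fast]=12=a[slow] dup → fast++
(s=7,f=13) a[fast]=12=a[slow] dup → fast++
(s=7,f=14) a[fast]=13≠a[slow]=12 write a[8]=13 → slow++,fast++
(s=8,f=15) a[fast]=13=a[slow] dup → fast++
(s=8,f=16) a[fast]=14≠a[slow]=13 write a[9]=14 → slow++,fast++

length 10; prefix = [1, 2, 3, 4, 6, 9, 11, 12, 13, 14]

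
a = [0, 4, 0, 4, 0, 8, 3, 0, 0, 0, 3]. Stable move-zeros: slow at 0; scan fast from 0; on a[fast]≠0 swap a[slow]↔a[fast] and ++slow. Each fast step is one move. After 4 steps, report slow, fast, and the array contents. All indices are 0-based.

slow=2, fast=4, a=[4, 4, 0, 0, 0, 8, 3, 0, 0, 0, 3]

(s=0,f=0) a[fast]=0 → fast++
(s=0,f=1) a[fast]=4≠0 swap→a[0]=4 → slow++,fast++
(s=1,f=2) a[fast]=0 → fast++
(s=1,f=3) a[fast]=4≠0 swap→a[1]=4 → slow++,fast++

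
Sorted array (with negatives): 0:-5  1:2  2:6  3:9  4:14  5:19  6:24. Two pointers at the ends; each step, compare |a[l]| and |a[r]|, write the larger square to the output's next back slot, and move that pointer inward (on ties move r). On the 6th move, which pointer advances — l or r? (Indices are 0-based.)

l

[0,6] |-5|<=|24| out[6]=576 → r--
[0,5] |-5|<=|19| out[5]=361 → r--
[0,4] |-5|<=|14| out[4]=196 → r--
[0,3] |-5|<=|9| out[3]=81 → r--
[0,2] |-5|<=|6| out[2]=36 → r--
[0,1] |-5|>|2| out[1]=25 → l++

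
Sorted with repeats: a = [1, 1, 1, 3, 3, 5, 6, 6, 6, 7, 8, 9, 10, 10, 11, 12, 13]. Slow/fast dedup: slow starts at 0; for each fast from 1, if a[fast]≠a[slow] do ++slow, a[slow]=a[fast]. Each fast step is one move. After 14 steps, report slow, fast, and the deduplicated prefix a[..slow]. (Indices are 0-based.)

slow=8, fast=15, prefix=[1, 3, 5, 6, 7, 8, 9, 10, 11]

(s=0,f=1) a[fast]=1=a[slow] dup → fast++
(s=0,f=2) a[fast]=1=a[slow] dup → fast++
(s=0,f=3) a[fast]=3≠a[slow]=1 write a[1]=3 → slow++,fast++
(s=1,f=4) a[fast]=3=a[slow] dup → fast++
(s=1,f=5) a[fast]=5≠a[slow]=3 write a[2]=5 → slow++,fast++
(s=2,f=6) a[fast]=6≠a[slow]=5 write a[3]=6 → slow++,fast++
(s=3,f=7) a[fast]=6=a[slow] dup → fast++
(s=3,f=8) a[fast]=6=a[slow] dup → fast++
(s=3,f=9) a[fast]=7≠a[slow]=6 write a[4]=7 → slow++,fast++
(s=4,f=10) a[fast]=8≠a[slow]=7 write a[5]=8 → slow++,fast++
(s=5,f=11) a[fast]=9≠a[slow]=8 write a[6]=9 → slow++,fast++
(s=6,f=12) a[fast]=10≠a[slow]=9 write a[7]=10 → slow++,fast++
(s=7,f=13) a[fast]=10=a[slow] dup → fast++
(s=7,f=14) a[fast]=11≠a[slow]=10 write a[8]=11 → slow++,fast++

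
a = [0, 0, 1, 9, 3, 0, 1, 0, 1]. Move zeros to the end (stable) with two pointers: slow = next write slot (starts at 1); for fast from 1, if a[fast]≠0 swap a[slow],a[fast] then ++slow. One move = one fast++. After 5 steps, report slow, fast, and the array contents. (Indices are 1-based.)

slow=1 fast=1: a[fast]=0, fast++
slow=1 fast=2: a[fast]=0, fast++
slow=1 fast=3: a[fast]=1≠0 swap→a[1]=1, slow++,fast++
slow=2 fast=4: a[fast]=9≠0 swap→a[2]=9, slow++,fast++
slow=3 fast=5: a[fast]=3≠0 swap→a[3]=3, slow++,fast++

slow=4, fast=6, a=[1, 9, 3, 0, 0, 0, 1, 0, 1]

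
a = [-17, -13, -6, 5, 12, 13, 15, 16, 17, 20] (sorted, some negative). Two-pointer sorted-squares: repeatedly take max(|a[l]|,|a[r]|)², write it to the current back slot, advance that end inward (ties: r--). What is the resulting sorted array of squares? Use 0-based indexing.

[25, 36, 144, 169, 169, 225, 256, 289, 289, 400]

l=0 r=9: |-17|<=|20| out[9]=400, r--
l=0 r=8: |-17|<=|17| out[8]=289, r--
l=0 r=7: |-17|>|16| out[7]=289, l++
l=1 r=7: |-13|<=|16| out[6]=256, r--
l=1 r=6: |-13|<=|15| out[5]=225, r--
l=1 r=5: |-13|<=|13| out[4]=169, r--
l=1 r=4: |-13|>|12| out[3]=169, l++
l=2 r=4: |-6|<=|12| out[2]=144, r--
l=2 r=3: |-6|>|5| out[1]=36, l++
l=3 r=3: |5|<=|5| out[0]=25, r--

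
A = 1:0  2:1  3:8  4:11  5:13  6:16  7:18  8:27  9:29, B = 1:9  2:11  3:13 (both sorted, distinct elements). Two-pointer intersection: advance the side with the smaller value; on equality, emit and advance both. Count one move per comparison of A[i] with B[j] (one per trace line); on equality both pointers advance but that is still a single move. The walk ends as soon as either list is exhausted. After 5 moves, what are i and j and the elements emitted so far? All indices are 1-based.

[i=1,j=1] 0<9 → i++
[i=2,j=1] 1<9 → i++
[i=3,j=1] 8<9 → i++
[i=4,j=1] 11>9 → j++
[i=4,j=2] 11==11 emit → i++,j++

i=5, j=3, emitted=[11]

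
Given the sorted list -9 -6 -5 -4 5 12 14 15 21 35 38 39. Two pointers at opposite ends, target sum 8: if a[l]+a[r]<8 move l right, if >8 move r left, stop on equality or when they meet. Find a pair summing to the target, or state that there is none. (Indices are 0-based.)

(-6, 14)

[0,11] -9+39=30 >8 → r--
[0,10] -9+38=29 >8 → r--
[0,9] -9+35=26 >8 → r--
[0,8] -9+21=12 >8 → r--
[0,7] -9+15=6 <8 → l++
[1,7] -6+15=9 >8 → r--
[1,6] -6+14=8 → found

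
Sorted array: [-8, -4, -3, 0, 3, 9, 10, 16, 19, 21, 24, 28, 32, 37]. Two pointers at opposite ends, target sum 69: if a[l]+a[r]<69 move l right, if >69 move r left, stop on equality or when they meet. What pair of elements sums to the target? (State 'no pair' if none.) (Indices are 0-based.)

(32, 37)

[0,13] -8+37=29 <69 → l++
[1,13] -4+37=33 <69 → l++
[2,13] -3+37=34 <69 → l++
[3,13] 0+37=37 <69 → l++
[4,13] 3+37=40 <69 → l++
[5,13] 9+37=46 <69 → l++
[6,13] 10+37=47 <69 → l++
[7,13] 16+37=53 <69 → l++
[8,13] 19+37=56 <69 → l++
[9,13] 21+37=58 <69 → l++
[10,13] 24+37=61 <69 → l++
[11,13] 28+37=65 <69 → l++
[12,13] 32+37=69 → found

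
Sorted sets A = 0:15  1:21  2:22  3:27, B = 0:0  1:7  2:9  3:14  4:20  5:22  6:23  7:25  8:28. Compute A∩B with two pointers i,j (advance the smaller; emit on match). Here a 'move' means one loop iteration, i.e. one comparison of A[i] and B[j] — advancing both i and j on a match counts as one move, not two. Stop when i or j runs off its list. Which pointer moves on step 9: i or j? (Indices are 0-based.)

i=0 j=0: 15>0, j++
i=0 j=1: 15>7, j++
i=0 j=2: 15>9, j++
i=0 j=3: 15>14, j++
i=0 j=4: 15<20, i++
i=1 j=4: 21>20, j++
i=1 j=5: 21<22, i++
i=2 j=5: 22==22 emit, i++,j++
i=3 j=6: 27>23, j++

j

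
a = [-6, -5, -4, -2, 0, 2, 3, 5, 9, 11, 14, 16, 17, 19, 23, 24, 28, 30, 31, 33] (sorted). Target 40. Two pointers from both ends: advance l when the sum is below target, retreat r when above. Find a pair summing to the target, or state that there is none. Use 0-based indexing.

l=0 r=19: -6+33=27 <40, l++
l=1 r=19: -5+33=28 <40, l++
l=2 r=19: -4+33=29 <40, l++
l=3 r=19: -2+33=31 <40, l++
l=4 r=19: 0+33=33 <40, l++
l=5 r=19: 2+33=35 <40, l++
l=6 r=19: 3+33=36 <40, l++
l=7 r=19: 5+33=38 <40, l++
l=8 r=19: 9+33=42 >40, r--
l=8 r=18: 9+31=40, found

(9, 31)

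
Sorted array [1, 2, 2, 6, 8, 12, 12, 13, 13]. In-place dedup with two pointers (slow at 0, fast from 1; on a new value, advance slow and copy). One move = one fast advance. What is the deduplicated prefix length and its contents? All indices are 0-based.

length 6; prefix = [1, 2, 6, 8, 12, 13]

(s=0,f=1) a[fast]=2≠a[slow]=1 write a[1]=2 → slow++,fast++
(s=1,f=2) a[fast]=2=a[slow] dup → fast++
(s=1,f=3) a[fast]=6≠a[slow]=2 write a[2]=6 → slow++,fast++
(s=2,f=4) a[fast]=8≠a[slow]=6 write a[3]=8 → slow++,fast++
(s=3,f=5) a[fast]=12≠a[slow]=8 write a[4]=12 → slow++,fast++
(s=4,f=6) a[fast]=12=a[slow] dup → fast++
(s=4,f=7) a[fast]=13≠a[slow]=12 write a[5]=13 → slow++,fast++
(s=5,f=8) a[fast]=13=a[slow] dup → fast++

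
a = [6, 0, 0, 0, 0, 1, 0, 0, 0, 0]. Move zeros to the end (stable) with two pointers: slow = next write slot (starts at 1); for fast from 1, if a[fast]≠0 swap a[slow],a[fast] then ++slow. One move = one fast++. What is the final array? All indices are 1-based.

[6, 1, 0, 0, 0, 0, 0, 0, 0, 0]

(s=1,f=1) a[fast]=6≠0 swap→a[1]=6 → slow++,fast++
(s=2,f=2) a[fast]=0 → fast++
(s=2,f=3) a[fast]=0 → fast++
(s=2,f=4) a[fast]=0 → fast++
(s=2,f=5) a[fast]=0 → fast++
(s=2,f=6) a[fast]=1≠0 swap→a[2]=1 → slow++,fast++
(s=3,f=7) a[fast]=0 → fast++
(s=3,f=8) a[fast]=0 → fast++
(s=3,f=9) a[fast]=0 → fast++
(s=3,f=10) a[fast]=0 → fast++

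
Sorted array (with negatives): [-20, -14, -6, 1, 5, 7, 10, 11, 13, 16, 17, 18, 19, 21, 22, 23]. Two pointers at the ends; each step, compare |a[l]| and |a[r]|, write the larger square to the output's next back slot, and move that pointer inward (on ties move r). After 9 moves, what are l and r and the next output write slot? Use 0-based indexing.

l=2, r=8, next write slot=6

[0,15] |-20|<=|23| out[15]=529 → r--
[0,14] |-20|<=|22| out[14]=484 → r--
[0,13] |-20|<=|21| out[13]=441 → r--
[0,12] |-20|>|19| out[12]=400 → l++
[1,12] |-14|<=|19| out[11]=361 → r--
[1,11] |-14|<=|18| out[10]=324 → r--
[1,10] |-14|<=|17| out[9]=289 → r--
[1,9] |-14|<=|16| out[8]=256 → r--
[1,8] |-14|>|13| out[7]=196 → l++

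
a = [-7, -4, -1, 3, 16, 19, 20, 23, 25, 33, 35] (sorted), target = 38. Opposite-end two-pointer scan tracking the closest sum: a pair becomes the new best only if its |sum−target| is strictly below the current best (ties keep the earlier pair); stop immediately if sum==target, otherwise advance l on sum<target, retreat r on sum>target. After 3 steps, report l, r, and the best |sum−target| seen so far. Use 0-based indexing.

l=0 r=10: -7+35=28 d=10 *, l++
l=1 r=10: -4+35=31 d=7 *, l++
l=2 r=10: -1+35=34 d=4 *, l++

l=3, r=10, best |Δ|=4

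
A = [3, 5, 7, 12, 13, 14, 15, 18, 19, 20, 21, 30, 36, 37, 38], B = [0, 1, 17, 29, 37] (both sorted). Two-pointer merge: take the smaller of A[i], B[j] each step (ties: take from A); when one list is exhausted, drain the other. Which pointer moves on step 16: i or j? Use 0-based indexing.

i

[i=0,j=0] A[i]=3>B[j]=0 take 0 → j++
[i=0,j=1] A[i]=3>B[j]=1 take 1 → j++
[i=0,j=2] A[i]=3<=B[j]=17 take 3 → i++
[i=1,j=2] A[i]=5<=B[j]=17 take 5 → i++
[i=2,j=2] A[i]=7<=B[j]=17 take 7 → i++
[i=3,j=2] A[i]=12<=B[j]=17 take 12 → i++
[i=4,j=2] A[i]=13<=B[j]=17 take 13 → i++
[i=5,j=2] A[i]=14<=B[j]=17 take 14 → i++
[i=6,j=2] A[i]=15<=B[j]=17 take 15 → i++
[i=7,j=2] A[i]=18>B[j]=17 take 17 → j++
[i=7,j=3] A[i]=18<=B[j]=29 take 18 → i++
[i=8,j=3] A[i]=19<=B[j]=29 take 19 → i++
[i=9,j=3] A[i]=20<=B[j]=29 take 20 → i++
[i=10,j=3] A[i]=21<=B[j]=29 take 21 → i++
[i=11,j=3] A[i]=30>B[j]=29 take 29 → j++
[i=11,j=4] A[i]=30<=B[j]=37 take 30 → i++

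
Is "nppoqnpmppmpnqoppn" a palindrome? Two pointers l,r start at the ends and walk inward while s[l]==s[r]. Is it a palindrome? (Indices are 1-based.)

[1,18] 'n'=='n' → l++,r--
[2,17] 'p'=='p' → l++,r--
[3,16] 'p'=='p' → l++,r--
[4,15] 'o'=='o' → l++,r--
[5,14] 'q'=='q' → l++,r--
[6,13] 'n'=='n' → l++,r--
[7,12] 'p'=='p' → l++,r--
[8,11] 'm'=='m' → l++,r--
[9,10] 'p'=='p' → l++,r--

palindrome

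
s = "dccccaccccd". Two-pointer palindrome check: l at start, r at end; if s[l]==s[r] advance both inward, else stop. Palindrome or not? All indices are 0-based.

l=0 r=10: 'd'=='d', l++,r--
l=1 r=9: 'c'=='c', l++,r--
l=2 r=8: 'c'=='c', l++,r--
l=3 r=7: 'c'=='c', l++,r--
l=4 r=6: 'c'=='c', l++,r--

palindrome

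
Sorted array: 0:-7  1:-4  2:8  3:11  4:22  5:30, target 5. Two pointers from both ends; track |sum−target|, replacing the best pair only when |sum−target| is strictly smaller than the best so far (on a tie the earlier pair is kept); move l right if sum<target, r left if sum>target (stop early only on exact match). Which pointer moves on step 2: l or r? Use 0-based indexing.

r

l=0 r=5: -7+30=23 d=18 *, r--
l=0 r=4: -7+22=15 d=10 *, r--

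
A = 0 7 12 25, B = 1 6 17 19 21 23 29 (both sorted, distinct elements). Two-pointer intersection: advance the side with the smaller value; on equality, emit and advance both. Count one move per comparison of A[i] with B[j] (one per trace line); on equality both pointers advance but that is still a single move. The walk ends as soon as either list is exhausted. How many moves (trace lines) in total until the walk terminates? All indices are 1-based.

i=1 j=1: 0<1, i++
i=2 j=1: 7>1, j++
i=2 j=2: 7>6, j++
i=2 j=3: 7<17, i++
i=3 j=3: 12<17, i++
i=4 j=3: 25>17, j++
i=4 j=4: 25>19, j++
i=4 j=5: 25>21, j++
i=4 j=6: 25>23, j++
i=4 j=7: 25<29, i++

10 moves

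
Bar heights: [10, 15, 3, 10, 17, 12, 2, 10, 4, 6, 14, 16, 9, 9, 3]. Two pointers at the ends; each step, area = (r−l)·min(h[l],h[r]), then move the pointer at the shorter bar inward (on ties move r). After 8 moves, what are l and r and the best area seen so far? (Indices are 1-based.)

l=5, r=11, best area=150

l=1 r=15: min(10,3)*14=42 best=42 *, r--
l=1 r=14: min(10,9)*13=117 best=117 *, r--
l=1 r=13: min(10,9)*12=108 best=117, r--
l=1 r=12: min(10,16)*11=110 best=117, l++
l=2 r=12: min(15,16)*10=150 best=150 *, l++
l=3 r=12: min(3,16)*9=27 best=150, l++
l=4 r=12: min(10,16)*8=80 best=150, l++
l=5 r=12: min(17,16)*7=112 best=150, r--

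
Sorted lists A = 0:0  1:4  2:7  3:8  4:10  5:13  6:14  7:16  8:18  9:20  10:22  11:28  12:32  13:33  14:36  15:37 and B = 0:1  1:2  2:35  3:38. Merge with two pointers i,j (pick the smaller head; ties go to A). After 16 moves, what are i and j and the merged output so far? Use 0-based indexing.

i=14, j=2, merged so far=[0, 1, 2, 4, 7, 8, 10, 13, 14, 16, 18, 20, 22, 28, 32, 33]

[i=0,j=0] A[i]=0<=B[j]=1 take 0 → i++
[i=1,j=0] A[i]=4>B[j]=1 take 1 → j++
[i=1,j=1] A[i]=4>B[j]=2 take 2 → j++
[i=1,j=2] A[i]=4<=B[j]=35 take 4 → i++
[i=2,j=2] A[i]=7<=B[j]=35 take 7 → i++
[i=3,j=2] A[i]=8<=B[j]=35 take 8 → i++
[i=4,j=2] A[i]=10<=B[j]=35 take 10 → i++
[i=5,j=2] A[i]=13<=B[j]=35 take 13 → i++
[i=6,j=2] A[i]=14<=B[j]=35 take 14 → i++
[i=7,j=2] A[i]=16<=B[j]=35 take 16 → i++
[i=8,j=2] A[i]=18<=B[j]=35 take 18 → i++
[i=9,j=2] A[i]=20<=B[j]=35 take 20 → i++
[i=10,j=2] A[i]=22<=B[j]=35 take 22 → i++
[i=11,j=2] A[i]=28<=B[j]=35 take 28 → i++
[i=12,j=2] A[i]=32<=B[j]=35 take 32 → i++
[i=13,j=2] A[i]=33<=B[j]=35 take 33 → i++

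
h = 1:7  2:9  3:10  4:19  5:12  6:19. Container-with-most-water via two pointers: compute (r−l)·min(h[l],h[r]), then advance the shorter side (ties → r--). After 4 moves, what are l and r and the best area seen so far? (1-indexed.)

l=1 r=6: min(7,19)*5=35 best=35 *, l++
l=2 r=6: min(9,19)*4=36 best=36 *, l++
l=3 r=6: min(10,19)*3=30 best=36, l++
l=4 r=6: min(19,19)*2=38 best=38 *, r--

l=4, r=5, best area=38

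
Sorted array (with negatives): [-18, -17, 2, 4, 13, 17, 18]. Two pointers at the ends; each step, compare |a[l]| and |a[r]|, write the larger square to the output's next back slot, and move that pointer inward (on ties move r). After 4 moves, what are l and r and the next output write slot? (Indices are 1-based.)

[1,7] |-18|<=|18| out[7]=324 → r--
[1,6] |-18|>|17| out[6]=324 → l++
[2,6] |-17|<=|17| out[5]=289 → r--
[2,5] |-17|>|13| out[4]=289 → l++

l=3, r=5, next write slot=3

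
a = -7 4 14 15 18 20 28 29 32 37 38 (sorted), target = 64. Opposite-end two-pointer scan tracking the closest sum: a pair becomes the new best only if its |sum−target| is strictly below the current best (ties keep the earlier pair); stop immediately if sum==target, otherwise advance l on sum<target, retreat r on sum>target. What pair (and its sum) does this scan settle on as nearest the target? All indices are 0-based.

l=0 r=10: -7+38=31 d=33 *, l++
l=1 r=10: 4+38=42 d=22 *, l++
l=2 r=10: 14+38=52 d=12 *, l++
l=3 r=10: 15+38=53 d=11 *, l++
l=4 r=10: 18+38=56 d=8 *, l++
l=5 r=10: 20+38=58 d=6 *, l++
l=6 r=10: 28+38=66 d=2 *, r--
l=6 r=9: 28+37=65 d=1 *, r--
l=6 r=8: 28+32=60 d=4, l++
l=7 r=8: 29+32=61 d=3, l++

pair (28, 37) with sum 65 (|Δ|=1)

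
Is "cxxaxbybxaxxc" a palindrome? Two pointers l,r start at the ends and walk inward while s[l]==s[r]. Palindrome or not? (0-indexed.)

l=0 r=12: 'c'=='c', l++,r--
l=1 r=11: 'x'=='x', l++,r--
l=2 r=10: 'x'=='x', l++,r--
l=3 r=9: 'a'=='a', l++,r--
l=4 r=8: 'x'=='x', l++,r--
l=5 r=7: 'b'=='b', l++,r--

palindrome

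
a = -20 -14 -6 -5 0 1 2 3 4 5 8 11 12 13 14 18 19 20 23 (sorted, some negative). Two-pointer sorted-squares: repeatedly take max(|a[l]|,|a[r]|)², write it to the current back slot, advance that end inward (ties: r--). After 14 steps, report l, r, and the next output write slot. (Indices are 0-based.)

[0,18] |-20|<=|23| out[18]=529 → r--
[0,17] |-20|<=|20| out[17]=400 → r--
[0,16] |-20|>|19| out[16]=400 → l++
[1,16] |-14|<=|19| out[15]=361 → r--
[1,15] |-14|<=|18| out[14]=324 → r--
[1,14] |-14|<=|14| out[13]=196 → r--
[1,13] |-14|>|13| out[12]=196 → l++
[2,13] |-6|<=|13| out[11]=169 → r--
[2,12] |-6|<=|12| out[10]=144 → r--
[2,11] |-6|<=|11| out[9]=121 → r--
[2,10] |-6|<=|8| out[8]=64 → r--
[2,9] |-6|>|5| out[7]=36 → l++
[3,9] |-5|<=|5| out[6]=25 → r--
[3,8] |-5|>|4| out[5]=25 → l++

l=4, r=8, next write slot=4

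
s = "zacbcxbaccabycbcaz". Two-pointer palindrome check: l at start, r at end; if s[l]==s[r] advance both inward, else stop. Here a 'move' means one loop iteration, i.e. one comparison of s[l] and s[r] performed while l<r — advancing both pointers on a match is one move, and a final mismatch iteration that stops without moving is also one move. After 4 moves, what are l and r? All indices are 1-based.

[1,18] 'z'=='z' → l++,r--
[2,17] 'a'=='a' → l++,r--
[3,16] 'c'=='c' → l++,r--
[4,15] 'b'=='b' → l++,r--

l=5, r=14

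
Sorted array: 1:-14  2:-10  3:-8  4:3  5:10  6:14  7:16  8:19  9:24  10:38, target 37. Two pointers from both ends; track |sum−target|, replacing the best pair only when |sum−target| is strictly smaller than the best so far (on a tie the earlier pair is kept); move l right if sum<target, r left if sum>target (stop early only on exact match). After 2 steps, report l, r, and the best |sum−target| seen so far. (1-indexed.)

[1,10] -14+38=24 d=13 * → l++
[2,10] -10+38=28 d=9 * → l++

l=3, r=10, best |Δ|=9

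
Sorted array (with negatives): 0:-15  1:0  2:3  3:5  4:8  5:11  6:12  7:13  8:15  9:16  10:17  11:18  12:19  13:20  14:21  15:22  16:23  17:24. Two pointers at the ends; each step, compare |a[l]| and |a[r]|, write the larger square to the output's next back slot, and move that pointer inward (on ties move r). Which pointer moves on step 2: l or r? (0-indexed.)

[0,17] |-15|<=|24| out[17]=576 → r--
[0,16] |-15|<=|23| out[16]=529 → r--

r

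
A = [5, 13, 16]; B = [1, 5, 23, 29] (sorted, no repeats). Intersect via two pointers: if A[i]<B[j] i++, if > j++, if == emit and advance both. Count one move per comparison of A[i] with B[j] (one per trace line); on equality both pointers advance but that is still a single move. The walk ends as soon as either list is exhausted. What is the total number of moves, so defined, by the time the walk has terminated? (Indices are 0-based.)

4 moves

i=0 j=0: 5>1, j++
i=0 j=1: 5==5 emit, i++,j++
i=1 j=2: 13<23, i++
i=2 j=2: 16<23, i++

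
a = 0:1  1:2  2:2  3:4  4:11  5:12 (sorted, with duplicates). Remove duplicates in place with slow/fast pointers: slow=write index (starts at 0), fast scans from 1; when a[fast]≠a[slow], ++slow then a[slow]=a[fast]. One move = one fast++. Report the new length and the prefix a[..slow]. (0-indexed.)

(s=0,f=1) a[fast]=2≠a[slow]=1 write a[1]=2 → slow++,fast++
(s=1,f=2) a[fast]=2=a[slow] dup → fast++
(s=1,f=3) a[fast]=4≠a[slow]=2 write a[2]=4 → slow++,fast++
(s=2,f=4) a[fast]=11≠a[slow]=4 write a[3]=11 → slow++,fast++
(s=3,f=5) a[fast]=12≠a[slow]=11 write a[4]=12 → slow++,fast++

length 5; prefix = [1, 2, 4, 11, 12]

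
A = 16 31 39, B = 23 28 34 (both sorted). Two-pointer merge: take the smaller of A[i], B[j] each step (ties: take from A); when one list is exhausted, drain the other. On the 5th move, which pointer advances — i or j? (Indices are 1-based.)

j

i=1 j=1: A[i]=16<=B[j]=23 take 16, i++
i=2 j=1: A[i]=31>B[j]=23 take 23, j++
i=2 j=2: A[i]=31>B[j]=28 take 28, j++
i=2 j=3: A[i]=31<=B[j]=34 take 31, i++
i=3 j=3: A[i]=39>B[j]=34 take 34, j++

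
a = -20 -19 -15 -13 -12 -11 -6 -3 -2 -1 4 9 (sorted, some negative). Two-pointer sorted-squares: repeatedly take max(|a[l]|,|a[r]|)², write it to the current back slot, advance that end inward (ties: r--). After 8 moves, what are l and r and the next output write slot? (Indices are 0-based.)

l=0 r=11: |-20|>|9| out[11]=400, l++
l=1 r=11: |-19|>|9| out[10]=361, l++
l=2 r=11: |-15|>|9| out[9]=225, l++
l=3 r=11: |-13|>|9| out[8]=169, l++
l=4 r=11: |-12|>|9| out[7]=144, l++
l=5 r=11: |-11|>|9| out[6]=121, l++
l=6 r=11: |-6|<=|9| out[5]=81, r--
l=6 r=10: |-6|>|4| out[4]=36, l++

l=7, r=10, next write slot=3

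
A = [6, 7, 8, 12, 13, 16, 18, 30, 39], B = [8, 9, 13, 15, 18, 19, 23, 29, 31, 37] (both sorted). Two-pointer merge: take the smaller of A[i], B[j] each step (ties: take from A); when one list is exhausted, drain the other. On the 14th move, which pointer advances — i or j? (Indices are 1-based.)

i=1 j=1: A[i]=6<=B[j]=8 take 6, i++
i=2 j=1: A[i]=7<=B[j]=8 take 7, i++
i=3 j=1: A[i]=8<=B[j]=8 take 8, i++
i=4 j=1: A[i]=12>B[j]=8 take 8, j++
i=4 j=2: A[i]=12>B[j]=9 take 9, j++
i=4 j=3: A[i]=12<=B[j]=13 take 12, i++
i=5 j=3: A[i]=13<=B[j]=13 take 13, i++
i=6 j=3: A[i]=16>B[j]=13 take 13, j++
i=6 j=4: A[i]=16>B[j]=15 take 15, j++
i=6 j=5: A[i]=16<=B[j]=18 take 16, i++
i=7 j=5: A[i]=18<=B[j]=18 take 18, i++
i=8 j=5: A[i]=30>B[j]=18 take 18, j++
i=8 j=6: A[i]=30>B[j]=19 take 19, j++
i=8 j=7: A[i]=30>B[j]=23 take 23, j++

j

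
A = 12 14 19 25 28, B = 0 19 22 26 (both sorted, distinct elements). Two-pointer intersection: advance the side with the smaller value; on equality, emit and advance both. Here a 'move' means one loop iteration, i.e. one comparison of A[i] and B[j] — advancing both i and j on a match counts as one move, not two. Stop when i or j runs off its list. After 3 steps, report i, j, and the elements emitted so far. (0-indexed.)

i=0 j=0: 12>0, j++
i=0 j=1: 12<19, i++
i=1 j=1: 14<19, i++

i=2, j=1, emitted=[]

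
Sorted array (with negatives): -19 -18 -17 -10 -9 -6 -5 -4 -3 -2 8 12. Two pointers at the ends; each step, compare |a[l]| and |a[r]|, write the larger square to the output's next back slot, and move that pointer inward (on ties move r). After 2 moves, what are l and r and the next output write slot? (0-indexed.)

l=0 r=11: |-19|>|12| out[11]=361, l++
l=1 r=11: |-18|>|12| out[10]=324, l++

l=2, r=11, next write slot=9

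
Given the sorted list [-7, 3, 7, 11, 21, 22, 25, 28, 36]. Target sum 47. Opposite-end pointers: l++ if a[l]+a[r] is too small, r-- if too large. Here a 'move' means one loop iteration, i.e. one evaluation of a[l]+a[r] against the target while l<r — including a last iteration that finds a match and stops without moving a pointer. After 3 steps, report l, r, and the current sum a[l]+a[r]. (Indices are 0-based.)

[0,8] -7+36=29 <47 → l++
[1,8] 3+36=39 <47 → l++
[2,8] 7+36=43 <47 → l++

l=3, r=8, sum=47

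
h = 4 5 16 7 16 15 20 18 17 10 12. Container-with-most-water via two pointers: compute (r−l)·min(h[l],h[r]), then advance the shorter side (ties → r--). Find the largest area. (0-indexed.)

max area = 96

[0,10] min(4,12)*10=40 best=40 * → l++
[1,10] min(5,12)*9=45 best=45 * → l++
[2,10] min(16,12)*8=96 best=96 * → r--
[2,9] min(16,10)*7=70 best=96 → r--
[2,8] min(16,17)*6=96 best=96 → l++
[3,8] min(7,17)*5=35 best=96 → l++
[4,8] min(16,17)*4=64 best=96 → l++
[5,8] min(15,17)*3=45 best=96 → l++
[6,8] min(20,17)*2=34 best=96 → r--
[6,7] min(20,18)*1=18 best=96 → r--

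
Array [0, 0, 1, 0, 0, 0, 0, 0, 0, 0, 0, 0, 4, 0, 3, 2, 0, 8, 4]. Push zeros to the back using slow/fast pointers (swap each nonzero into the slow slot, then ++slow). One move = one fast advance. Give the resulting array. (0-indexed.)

[1, 4, 3, 2, 8, 4, 0, 0, 0, 0, 0, 0, 0, 0, 0, 0, 0, 0, 0]

(s=0,f=0) a[fast]=0 → fast++
(s=0,f=1) a[fast]=0 → fast++
(s=0,f=2) a[fast]=1≠0 swap→a[0]=1 → slow++,fast++
(s=1,f=3) a[fast]=0 → fast++
(s=1,f=4) a[fast]=0 → fast++
(s=1,f=5) a[fast]=0 → fast++
(s=1,f=6) a[fast]=0 → fast++
(s=1,f=7) a[fast]=0 → fast++
(s=1,f=8) a[fast]=0 → fast++
(s=1,f=9) a[fast]=0 → fast++
(s=1,f=10) a[fast]=0 → fast++
(s=1,f=11) a[fast]=0 → fast++
(s=1,f=12) a[fast]=4≠0 swap→a[1]=4 → slow++,fast++
(s=2,f=13) a[fast]=0 → fast++
(s=2,f=14) a[fast]=3≠0 swap→a[2]=3 → slow++,fast++
(s=3,f=15) a[fast]=2≠0 swap→a[3]=2 → slow++,fast++
(s=4,f=16) a[fast]=0 → fast++
(s=4,f=17) a[fast]=8≠0 swap→a[4]=8 → slow++,fast++
(s=5,f=18) a[fast]=4≠0 swap→a[5]=4 → slow++,fast++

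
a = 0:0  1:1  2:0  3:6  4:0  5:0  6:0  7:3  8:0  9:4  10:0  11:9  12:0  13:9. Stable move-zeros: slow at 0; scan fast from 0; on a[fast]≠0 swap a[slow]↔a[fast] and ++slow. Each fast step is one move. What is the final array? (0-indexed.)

slow=0 fast=0: a[fast]=0, fast++
slow=0 fast=1: a[fast]=1≠0 swap→a[0]=1, slow++,fast++
slow=1 fast=2: a[fast]=0, fast++
slow=1 fast=3: a[fast]=6≠0 swap→a[1]=6, slow++,fast++
slow=2 fast=4: a[fast]=0, fast++
slow=2 fast=5: a[fast]=0, fast++
slow=2 fast=6: a[fast]=0, fast++
slow=2 fast=7: a[fast]=3≠0 swap→a[2]=3, slow++,fast++
slow=3 fast=8: a[fast]=0, fast++
slow=3 fast=9: a[fast]=4≠0 swap→a[3]=4, slow++,fast++
slow=4 fast=10: a[fast]=0, fast++
slow=4 fast=11: a[fast]=9≠0 swap→a[4]=9, slow++,fast++
slow=5 fast=12: a[fast]=0, fast++
slow=5 fast=13: a[fast]=9≠0 swap→a[5]=9, slow++,fast++

[1, 6, 3, 4, 9, 9, 0, 0, 0, 0, 0, 0, 0, 0]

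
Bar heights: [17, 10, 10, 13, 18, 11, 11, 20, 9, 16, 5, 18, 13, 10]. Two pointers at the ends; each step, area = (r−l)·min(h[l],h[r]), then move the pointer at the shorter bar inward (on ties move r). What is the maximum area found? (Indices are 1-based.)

[1,14] min(17,10)*13=130 best=130 * → r--
[1,13] min(17,13)*12=156 best=156 * → r--
[1,12] min(17,18)*11=187 best=187 * → l++
[2,12] min(10,18)*10=100 best=187 → l++
[3,12] min(10,18)*9=90 best=187 → l++
[4,12] min(13,18)*8=104 best=187 → l++
[5,12] min(18,18)*7=126 best=187 → r--
[5,11] min(18,5)*6=30 best=187 → r--
[5,10] min(18,16)*5=80 best=187 → r--
[5,9] min(18,9)*4=36 best=187 → r--
[5,8] min(18,20)*3=54 best=187 → l++
[6,8] min(11,20)*2=22 best=187 → l++
[7,8] min(11,20)*1=11 best=187 → l++

max area = 187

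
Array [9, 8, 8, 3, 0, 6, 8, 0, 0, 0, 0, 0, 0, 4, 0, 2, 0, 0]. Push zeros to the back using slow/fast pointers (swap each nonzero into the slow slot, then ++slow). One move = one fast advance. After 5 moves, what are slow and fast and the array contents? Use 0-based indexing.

slow=0 fast=0: a[fast]=9≠0 swap→a[0]=9, slow++,fast++
slow=1 fast=1: a[fast]=8≠0 swap→a[1]=8, slow++,fast++
slow=2 fast=2: a[fast]=8≠0 swap→a[2]=8, slow++,fast++
slow=3 fast=3: a[fast]=3≠0 swap→a[3]=3, slow++,fast++
slow=4 fast=4: a[fast]=0, fast++

slow=4, fast=5, a=[9, 8, 8, 3, 0, 6, 8, 0, 0, 0, 0, 0, 0, 4, 0, 2, 0, 0]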